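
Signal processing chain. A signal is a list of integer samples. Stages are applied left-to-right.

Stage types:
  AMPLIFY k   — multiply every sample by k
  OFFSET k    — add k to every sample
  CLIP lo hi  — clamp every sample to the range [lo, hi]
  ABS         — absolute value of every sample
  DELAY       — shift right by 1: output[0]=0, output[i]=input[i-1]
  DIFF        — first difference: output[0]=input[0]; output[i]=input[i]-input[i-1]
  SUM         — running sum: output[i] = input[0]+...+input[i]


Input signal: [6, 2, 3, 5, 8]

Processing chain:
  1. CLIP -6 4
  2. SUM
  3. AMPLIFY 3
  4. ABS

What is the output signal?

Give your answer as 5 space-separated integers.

Answer: 12 18 27 39 51

Derivation:
Input: [6, 2, 3, 5, 8]
Stage 1 (CLIP -6 4): clip(6,-6,4)=4, clip(2,-6,4)=2, clip(3,-6,4)=3, clip(5,-6,4)=4, clip(8,-6,4)=4 -> [4, 2, 3, 4, 4]
Stage 2 (SUM): sum[0..0]=4, sum[0..1]=6, sum[0..2]=9, sum[0..3]=13, sum[0..4]=17 -> [4, 6, 9, 13, 17]
Stage 3 (AMPLIFY 3): 4*3=12, 6*3=18, 9*3=27, 13*3=39, 17*3=51 -> [12, 18, 27, 39, 51]
Stage 4 (ABS): |12|=12, |18|=18, |27|=27, |39|=39, |51|=51 -> [12, 18, 27, 39, 51]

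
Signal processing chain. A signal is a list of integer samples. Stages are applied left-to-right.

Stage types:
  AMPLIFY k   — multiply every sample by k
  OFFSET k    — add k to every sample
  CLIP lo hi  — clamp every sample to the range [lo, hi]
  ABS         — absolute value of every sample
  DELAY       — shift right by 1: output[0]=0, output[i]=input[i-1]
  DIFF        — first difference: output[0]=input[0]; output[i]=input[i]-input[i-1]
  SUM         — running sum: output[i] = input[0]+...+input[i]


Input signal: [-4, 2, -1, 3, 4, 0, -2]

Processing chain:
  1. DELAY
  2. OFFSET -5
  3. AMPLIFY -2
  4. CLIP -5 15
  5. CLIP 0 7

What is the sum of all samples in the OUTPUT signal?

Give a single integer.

Input: [-4, 2, -1, 3, 4, 0, -2]
Stage 1 (DELAY): [0, -4, 2, -1, 3, 4, 0] = [0, -4, 2, -1, 3, 4, 0] -> [0, -4, 2, -1, 3, 4, 0]
Stage 2 (OFFSET -5): 0+-5=-5, -4+-5=-9, 2+-5=-3, -1+-5=-6, 3+-5=-2, 4+-5=-1, 0+-5=-5 -> [-5, -9, -3, -6, -2, -1, -5]
Stage 3 (AMPLIFY -2): -5*-2=10, -9*-2=18, -3*-2=6, -6*-2=12, -2*-2=4, -1*-2=2, -5*-2=10 -> [10, 18, 6, 12, 4, 2, 10]
Stage 4 (CLIP -5 15): clip(10,-5,15)=10, clip(18,-5,15)=15, clip(6,-5,15)=6, clip(12,-5,15)=12, clip(4,-5,15)=4, clip(2,-5,15)=2, clip(10,-5,15)=10 -> [10, 15, 6, 12, 4, 2, 10]
Stage 5 (CLIP 0 7): clip(10,0,7)=7, clip(15,0,7)=7, clip(6,0,7)=6, clip(12,0,7)=7, clip(4,0,7)=4, clip(2,0,7)=2, clip(10,0,7)=7 -> [7, 7, 6, 7, 4, 2, 7]
Output sum: 40

Answer: 40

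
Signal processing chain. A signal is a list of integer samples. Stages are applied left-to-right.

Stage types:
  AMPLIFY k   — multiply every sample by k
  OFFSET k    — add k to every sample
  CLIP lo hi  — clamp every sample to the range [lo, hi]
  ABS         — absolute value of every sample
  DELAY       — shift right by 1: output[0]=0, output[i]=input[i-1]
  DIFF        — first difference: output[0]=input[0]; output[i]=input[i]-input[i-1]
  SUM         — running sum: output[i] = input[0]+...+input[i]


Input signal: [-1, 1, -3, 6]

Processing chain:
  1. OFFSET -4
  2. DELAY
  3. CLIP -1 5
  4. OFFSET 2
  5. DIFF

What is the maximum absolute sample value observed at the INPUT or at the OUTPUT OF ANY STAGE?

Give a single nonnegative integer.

Answer: 7

Derivation:
Input: [-1, 1, -3, 6] (max |s|=6)
Stage 1 (OFFSET -4): -1+-4=-5, 1+-4=-3, -3+-4=-7, 6+-4=2 -> [-5, -3, -7, 2] (max |s|=7)
Stage 2 (DELAY): [0, -5, -3, -7] = [0, -5, -3, -7] -> [0, -5, -3, -7] (max |s|=7)
Stage 3 (CLIP -1 5): clip(0,-1,5)=0, clip(-5,-1,5)=-1, clip(-3,-1,5)=-1, clip(-7,-1,5)=-1 -> [0, -1, -1, -1] (max |s|=1)
Stage 4 (OFFSET 2): 0+2=2, -1+2=1, -1+2=1, -1+2=1 -> [2, 1, 1, 1] (max |s|=2)
Stage 5 (DIFF): s[0]=2, 1-2=-1, 1-1=0, 1-1=0 -> [2, -1, 0, 0] (max |s|=2)
Overall max amplitude: 7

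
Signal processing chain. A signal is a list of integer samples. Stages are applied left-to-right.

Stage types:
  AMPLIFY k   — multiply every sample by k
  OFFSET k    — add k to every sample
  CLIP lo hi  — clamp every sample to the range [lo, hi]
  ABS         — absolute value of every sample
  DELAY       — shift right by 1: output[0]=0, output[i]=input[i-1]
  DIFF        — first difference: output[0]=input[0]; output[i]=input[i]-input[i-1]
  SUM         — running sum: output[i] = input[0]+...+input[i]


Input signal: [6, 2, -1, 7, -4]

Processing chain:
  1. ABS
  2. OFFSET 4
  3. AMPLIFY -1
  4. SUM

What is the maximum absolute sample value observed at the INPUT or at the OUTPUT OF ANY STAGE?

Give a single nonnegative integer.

Input: [6, 2, -1, 7, -4] (max |s|=7)
Stage 1 (ABS): |6|=6, |2|=2, |-1|=1, |7|=7, |-4|=4 -> [6, 2, 1, 7, 4] (max |s|=7)
Stage 2 (OFFSET 4): 6+4=10, 2+4=6, 1+4=5, 7+4=11, 4+4=8 -> [10, 6, 5, 11, 8] (max |s|=11)
Stage 3 (AMPLIFY -1): 10*-1=-10, 6*-1=-6, 5*-1=-5, 11*-1=-11, 8*-1=-8 -> [-10, -6, -5, -11, -8] (max |s|=11)
Stage 4 (SUM): sum[0..0]=-10, sum[0..1]=-16, sum[0..2]=-21, sum[0..3]=-32, sum[0..4]=-40 -> [-10, -16, -21, -32, -40] (max |s|=40)
Overall max amplitude: 40

Answer: 40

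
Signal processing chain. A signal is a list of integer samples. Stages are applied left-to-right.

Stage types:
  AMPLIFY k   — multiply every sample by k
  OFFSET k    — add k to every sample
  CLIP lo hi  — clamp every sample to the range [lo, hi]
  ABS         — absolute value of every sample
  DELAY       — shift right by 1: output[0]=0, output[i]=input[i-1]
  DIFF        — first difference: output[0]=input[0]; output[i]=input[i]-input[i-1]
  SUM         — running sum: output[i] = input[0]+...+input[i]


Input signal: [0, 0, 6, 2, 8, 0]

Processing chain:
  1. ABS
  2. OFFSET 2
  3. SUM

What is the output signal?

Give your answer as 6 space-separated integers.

Answer: 2 4 12 16 26 28

Derivation:
Input: [0, 0, 6, 2, 8, 0]
Stage 1 (ABS): |0|=0, |0|=0, |6|=6, |2|=2, |8|=8, |0|=0 -> [0, 0, 6, 2, 8, 0]
Stage 2 (OFFSET 2): 0+2=2, 0+2=2, 6+2=8, 2+2=4, 8+2=10, 0+2=2 -> [2, 2, 8, 4, 10, 2]
Stage 3 (SUM): sum[0..0]=2, sum[0..1]=4, sum[0..2]=12, sum[0..3]=16, sum[0..4]=26, sum[0..5]=28 -> [2, 4, 12, 16, 26, 28]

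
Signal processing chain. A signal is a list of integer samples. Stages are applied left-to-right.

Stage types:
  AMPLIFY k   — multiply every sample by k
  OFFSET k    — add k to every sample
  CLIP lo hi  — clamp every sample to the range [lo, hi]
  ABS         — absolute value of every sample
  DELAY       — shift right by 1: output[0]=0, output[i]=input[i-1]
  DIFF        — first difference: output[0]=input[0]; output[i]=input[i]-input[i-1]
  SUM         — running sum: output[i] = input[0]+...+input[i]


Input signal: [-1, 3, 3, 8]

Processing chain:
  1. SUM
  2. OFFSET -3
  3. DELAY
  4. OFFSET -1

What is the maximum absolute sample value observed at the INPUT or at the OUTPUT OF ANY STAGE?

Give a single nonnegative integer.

Input: [-1, 3, 3, 8] (max |s|=8)
Stage 1 (SUM): sum[0..0]=-1, sum[0..1]=2, sum[0..2]=5, sum[0..3]=13 -> [-1, 2, 5, 13] (max |s|=13)
Stage 2 (OFFSET -3): -1+-3=-4, 2+-3=-1, 5+-3=2, 13+-3=10 -> [-4, -1, 2, 10] (max |s|=10)
Stage 3 (DELAY): [0, -4, -1, 2] = [0, -4, -1, 2] -> [0, -4, -1, 2] (max |s|=4)
Stage 4 (OFFSET -1): 0+-1=-1, -4+-1=-5, -1+-1=-2, 2+-1=1 -> [-1, -5, -2, 1] (max |s|=5)
Overall max amplitude: 13

Answer: 13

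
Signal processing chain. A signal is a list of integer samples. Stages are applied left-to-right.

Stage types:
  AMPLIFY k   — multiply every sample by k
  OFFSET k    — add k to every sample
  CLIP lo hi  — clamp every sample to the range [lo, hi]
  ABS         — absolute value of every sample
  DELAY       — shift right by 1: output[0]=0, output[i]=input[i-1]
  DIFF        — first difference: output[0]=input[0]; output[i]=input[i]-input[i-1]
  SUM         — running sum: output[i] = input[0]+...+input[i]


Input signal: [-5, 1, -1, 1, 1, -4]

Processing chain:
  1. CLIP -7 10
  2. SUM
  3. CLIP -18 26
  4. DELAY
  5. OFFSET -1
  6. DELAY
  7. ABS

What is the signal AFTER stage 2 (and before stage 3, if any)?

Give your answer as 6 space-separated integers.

Answer: -5 -4 -5 -4 -3 -7

Derivation:
Input: [-5, 1, -1, 1, 1, -4]
Stage 1 (CLIP -7 10): clip(-5,-7,10)=-5, clip(1,-7,10)=1, clip(-1,-7,10)=-1, clip(1,-7,10)=1, clip(1,-7,10)=1, clip(-4,-7,10)=-4 -> [-5, 1, -1, 1, 1, -4]
Stage 2 (SUM): sum[0..0]=-5, sum[0..1]=-4, sum[0..2]=-5, sum[0..3]=-4, sum[0..4]=-3, sum[0..5]=-7 -> [-5, -4, -5, -4, -3, -7]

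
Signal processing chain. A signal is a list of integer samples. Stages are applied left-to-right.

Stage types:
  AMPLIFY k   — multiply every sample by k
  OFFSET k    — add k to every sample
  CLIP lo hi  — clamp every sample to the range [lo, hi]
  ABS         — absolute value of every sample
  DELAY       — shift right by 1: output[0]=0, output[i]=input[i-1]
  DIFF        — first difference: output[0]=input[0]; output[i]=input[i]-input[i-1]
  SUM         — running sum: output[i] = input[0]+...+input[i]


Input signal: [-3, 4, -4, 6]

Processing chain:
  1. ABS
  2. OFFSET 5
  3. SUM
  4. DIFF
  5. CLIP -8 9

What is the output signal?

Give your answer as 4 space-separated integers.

Input: [-3, 4, -4, 6]
Stage 1 (ABS): |-3|=3, |4|=4, |-4|=4, |6|=6 -> [3, 4, 4, 6]
Stage 2 (OFFSET 5): 3+5=8, 4+5=9, 4+5=9, 6+5=11 -> [8, 9, 9, 11]
Stage 3 (SUM): sum[0..0]=8, sum[0..1]=17, sum[0..2]=26, sum[0..3]=37 -> [8, 17, 26, 37]
Stage 4 (DIFF): s[0]=8, 17-8=9, 26-17=9, 37-26=11 -> [8, 9, 9, 11]
Stage 5 (CLIP -8 9): clip(8,-8,9)=8, clip(9,-8,9)=9, clip(9,-8,9)=9, clip(11,-8,9)=9 -> [8, 9, 9, 9]

Answer: 8 9 9 9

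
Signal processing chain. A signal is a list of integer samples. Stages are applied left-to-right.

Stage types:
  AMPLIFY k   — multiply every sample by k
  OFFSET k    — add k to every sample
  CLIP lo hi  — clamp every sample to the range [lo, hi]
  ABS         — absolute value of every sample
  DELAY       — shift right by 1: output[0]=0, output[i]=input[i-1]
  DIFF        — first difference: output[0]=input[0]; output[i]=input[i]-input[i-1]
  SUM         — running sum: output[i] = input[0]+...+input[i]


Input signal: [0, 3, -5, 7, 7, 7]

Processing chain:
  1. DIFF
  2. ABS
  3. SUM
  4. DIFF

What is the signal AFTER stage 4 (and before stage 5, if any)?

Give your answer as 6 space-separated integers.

Input: [0, 3, -5, 7, 7, 7]
Stage 1 (DIFF): s[0]=0, 3-0=3, -5-3=-8, 7--5=12, 7-7=0, 7-7=0 -> [0, 3, -8, 12, 0, 0]
Stage 2 (ABS): |0|=0, |3|=3, |-8|=8, |12|=12, |0|=0, |0|=0 -> [0, 3, 8, 12, 0, 0]
Stage 3 (SUM): sum[0..0]=0, sum[0..1]=3, sum[0..2]=11, sum[0..3]=23, sum[0..4]=23, sum[0..5]=23 -> [0, 3, 11, 23, 23, 23]
Stage 4 (DIFF): s[0]=0, 3-0=3, 11-3=8, 23-11=12, 23-23=0, 23-23=0 -> [0, 3, 8, 12, 0, 0]

Answer: 0 3 8 12 0 0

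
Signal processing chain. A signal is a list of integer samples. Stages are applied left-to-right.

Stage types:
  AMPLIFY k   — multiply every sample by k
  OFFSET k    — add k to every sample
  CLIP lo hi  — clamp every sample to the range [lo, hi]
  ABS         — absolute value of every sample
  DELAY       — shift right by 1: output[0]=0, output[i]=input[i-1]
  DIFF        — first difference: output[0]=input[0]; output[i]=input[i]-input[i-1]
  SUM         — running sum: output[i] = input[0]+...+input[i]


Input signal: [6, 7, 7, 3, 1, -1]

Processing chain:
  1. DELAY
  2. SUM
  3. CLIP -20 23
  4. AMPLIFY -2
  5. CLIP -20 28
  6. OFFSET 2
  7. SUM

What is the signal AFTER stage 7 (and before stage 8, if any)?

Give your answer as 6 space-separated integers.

Input: [6, 7, 7, 3, 1, -1]
Stage 1 (DELAY): [0, 6, 7, 7, 3, 1] = [0, 6, 7, 7, 3, 1] -> [0, 6, 7, 7, 3, 1]
Stage 2 (SUM): sum[0..0]=0, sum[0..1]=6, sum[0..2]=13, sum[0..3]=20, sum[0..4]=23, sum[0..5]=24 -> [0, 6, 13, 20, 23, 24]
Stage 3 (CLIP -20 23): clip(0,-20,23)=0, clip(6,-20,23)=6, clip(13,-20,23)=13, clip(20,-20,23)=20, clip(23,-20,23)=23, clip(24,-20,23)=23 -> [0, 6, 13, 20, 23, 23]
Stage 4 (AMPLIFY -2): 0*-2=0, 6*-2=-12, 13*-2=-26, 20*-2=-40, 23*-2=-46, 23*-2=-46 -> [0, -12, -26, -40, -46, -46]
Stage 5 (CLIP -20 28): clip(0,-20,28)=0, clip(-12,-20,28)=-12, clip(-26,-20,28)=-20, clip(-40,-20,28)=-20, clip(-46,-20,28)=-20, clip(-46,-20,28)=-20 -> [0, -12, -20, -20, -20, -20]
Stage 6 (OFFSET 2): 0+2=2, -12+2=-10, -20+2=-18, -20+2=-18, -20+2=-18, -20+2=-18 -> [2, -10, -18, -18, -18, -18]
Stage 7 (SUM): sum[0..0]=2, sum[0..1]=-8, sum[0..2]=-26, sum[0..3]=-44, sum[0..4]=-62, sum[0..5]=-80 -> [2, -8, -26, -44, -62, -80]

Answer: 2 -8 -26 -44 -62 -80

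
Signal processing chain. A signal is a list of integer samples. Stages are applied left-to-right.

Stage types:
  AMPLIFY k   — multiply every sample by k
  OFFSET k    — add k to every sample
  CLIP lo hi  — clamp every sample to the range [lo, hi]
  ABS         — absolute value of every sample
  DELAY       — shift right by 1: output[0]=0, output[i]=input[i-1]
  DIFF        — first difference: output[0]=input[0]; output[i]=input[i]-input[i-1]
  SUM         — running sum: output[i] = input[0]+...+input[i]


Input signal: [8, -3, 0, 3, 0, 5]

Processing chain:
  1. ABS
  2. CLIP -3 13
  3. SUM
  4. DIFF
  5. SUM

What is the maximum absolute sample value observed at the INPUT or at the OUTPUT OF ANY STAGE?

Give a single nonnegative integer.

Answer: 19

Derivation:
Input: [8, -3, 0, 3, 0, 5] (max |s|=8)
Stage 1 (ABS): |8|=8, |-3|=3, |0|=0, |3|=3, |0|=0, |5|=5 -> [8, 3, 0, 3, 0, 5] (max |s|=8)
Stage 2 (CLIP -3 13): clip(8,-3,13)=8, clip(3,-3,13)=3, clip(0,-3,13)=0, clip(3,-3,13)=3, clip(0,-3,13)=0, clip(5,-3,13)=5 -> [8, 3, 0, 3, 0, 5] (max |s|=8)
Stage 3 (SUM): sum[0..0]=8, sum[0..1]=11, sum[0..2]=11, sum[0..3]=14, sum[0..4]=14, sum[0..5]=19 -> [8, 11, 11, 14, 14, 19] (max |s|=19)
Stage 4 (DIFF): s[0]=8, 11-8=3, 11-11=0, 14-11=3, 14-14=0, 19-14=5 -> [8, 3, 0, 3, 0, 5] (max |s|=8)
Stage 5 (SUM): sum[0..0]=8, sum[0..1]=11, sum[0..2]=11, sum[0..3]=14, sum[0..4]=14, sum[0..5]=19 -> [8, 11, 11, 14, 14, 19] (max |s|=19)
Overall max amplitude: 19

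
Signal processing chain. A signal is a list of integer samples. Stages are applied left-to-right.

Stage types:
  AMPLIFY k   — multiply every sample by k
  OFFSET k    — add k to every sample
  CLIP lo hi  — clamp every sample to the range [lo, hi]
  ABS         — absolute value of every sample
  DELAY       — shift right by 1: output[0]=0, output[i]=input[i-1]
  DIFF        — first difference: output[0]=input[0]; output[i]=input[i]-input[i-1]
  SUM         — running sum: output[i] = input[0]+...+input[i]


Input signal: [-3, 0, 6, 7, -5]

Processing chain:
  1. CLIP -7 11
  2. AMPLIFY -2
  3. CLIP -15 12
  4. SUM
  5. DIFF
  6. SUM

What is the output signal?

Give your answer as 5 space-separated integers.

Input: [-3, 0, 6, 7, -5]
Stage 1 (CLIP -7 11): clip(-3,-7,11)=-3, clip(0,-7,11)=0, clip(6,-7,11)=6, clip(7,-7,11)=7, clip(-5,-7,11)=-5 -> [-3, 0, 6, 7, -5]
Stage 2 (AMPLIFY -2): -3*-2=6, 0*-2=0, 6*-2=-12, 7*-2=-14, -5*-2=10 -> [6, 0, -12, -14, 10]
Stage 3 (CLIP -15 12): clip(6,-15,12)=6, clip(0,-15,12)=0, clip(-12,-15,12)=-12, clip(-14,-15,12)=-14, clip(10,-15,12)=10 -> [6, 0, -12, -14, 10]
Stage 4 (SUM): sum[0..0]=6, sum[0..1]=6, sum[0..2]=-6, sum[0..3]=-20, sum[0..4]=-10 -> [6, 6, -6, -20, -10]
Stage 5 (DIFF): s[0]=6, 6-6=0, -6-6=-12, -20--6=-14, -10--20=10 -> [6, 0, -12, -14, 10]
Stage 6 (SUM): sum[0..0]=6, sum[0..1]=6, sum[0..2]=-6, sum[0..3]=-20, sum[0..4]=-10 -> [6, 6, -6, -20, -10]

Answer: 6 6 -6 -20 -10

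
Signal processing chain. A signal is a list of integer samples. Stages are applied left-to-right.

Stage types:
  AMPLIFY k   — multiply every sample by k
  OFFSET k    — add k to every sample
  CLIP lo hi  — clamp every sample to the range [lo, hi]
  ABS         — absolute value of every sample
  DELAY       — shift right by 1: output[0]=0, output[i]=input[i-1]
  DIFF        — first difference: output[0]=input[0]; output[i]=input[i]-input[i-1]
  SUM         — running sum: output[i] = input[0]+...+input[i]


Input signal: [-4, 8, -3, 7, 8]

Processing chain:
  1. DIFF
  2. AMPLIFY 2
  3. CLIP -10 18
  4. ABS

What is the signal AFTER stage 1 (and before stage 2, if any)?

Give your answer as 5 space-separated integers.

Answer: -4 12 -11 10 1

Derivation:
Input: [-4, 8, -3, 7, 8]
Stage 1 (DIFF): s[0]=-4, 8--4=12, -3-8=-11, 7--3=10, 8-7=1 -> [-4, 12, -11, 10, 1]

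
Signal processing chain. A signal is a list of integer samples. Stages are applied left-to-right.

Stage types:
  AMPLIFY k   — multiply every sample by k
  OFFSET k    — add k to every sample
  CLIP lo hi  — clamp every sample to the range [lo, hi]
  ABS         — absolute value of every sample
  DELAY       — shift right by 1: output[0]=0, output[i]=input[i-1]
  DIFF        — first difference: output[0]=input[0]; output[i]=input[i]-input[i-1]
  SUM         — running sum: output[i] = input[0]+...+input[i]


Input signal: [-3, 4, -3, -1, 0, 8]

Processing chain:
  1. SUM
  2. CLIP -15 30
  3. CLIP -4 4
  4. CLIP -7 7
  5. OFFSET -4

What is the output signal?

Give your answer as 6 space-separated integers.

Answer: -7 -3 -6 -7 -7 0

Derivation:
Input: [-3, 4, -3, -1, 0, 8]
Stage 1 (SUM): sum[0..0]=-3, sum[0..1]=1, sum[0..2]=-2, sum[0..3]=-3, sum[0..4]=-3, sum[0..5]=5 -> [-3, 1, -2, -3, -3, 5]
Stage 2 (CLIP -15 30): clip(-3,-15,30)=-3, clip(1,-15,30)=1, clip(-2,-15,30)=-2, clip(-3,-15,30)=-3, clip(-3,-15,30)=-3, clip(5,-15,30)=5 -> [-3, 1, -2, -3, -3, 5]
Stage 3 (CLIP -4 4): clip(-3,-4,4)=-3, clip(1,-4,4)=1, clip(-2,-4,4)=-2, clip(-3,-4,4)=-3, clip(-3,-4,4)=-3, clip(5,-4,4)=4 -> [-3, 1, -2, -3, -3, 4]
Stage 4 (CLIP -7 7): clip(-3,-7,7)=-3, clip(1,-7,7)=1, clip(-2,-7,7)=-2, clip(-3,-7,7)=-3, clip(-3,-7,7)=-3, clip(4,-7,7)=4 -> [-3, 1, -2, -3, -3, 4]
Stage 5 (OFFSET -4): -3+-4=-7, 1+-4=-3, -2+-4=-6, -3+-4=-7, -3+-4=-7, 4+-4=0 -> [-7, -3, -6, -7, -7, 0]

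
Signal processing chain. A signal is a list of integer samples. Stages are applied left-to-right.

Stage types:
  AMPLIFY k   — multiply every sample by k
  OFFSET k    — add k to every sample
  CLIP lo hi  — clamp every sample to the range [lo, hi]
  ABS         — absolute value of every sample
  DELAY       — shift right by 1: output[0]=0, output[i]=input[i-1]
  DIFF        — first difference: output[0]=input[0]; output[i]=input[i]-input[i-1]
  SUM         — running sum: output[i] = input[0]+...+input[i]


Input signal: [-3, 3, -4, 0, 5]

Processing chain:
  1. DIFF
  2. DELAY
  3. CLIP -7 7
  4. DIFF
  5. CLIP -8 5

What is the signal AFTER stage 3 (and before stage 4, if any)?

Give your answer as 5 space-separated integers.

Input: [-3, 3, -4, 0, 5]
Stage 1 (DIFF): s[0]=-3, 3--3=6, -4-3=-7, 0--4=4, 5-0=5 -> [-3, 6, -7, 4, 5]
Stage 2 (DELAY): [0, -3, 6, -7, 4] = [0, -3, 6, -7, 4] -> [0, -3, 6, -7, 4]
Stage 3 (CLIP -7 7): clip(0,-7,7)=0, clip(-3,-7,7)=-3, clip(6,-7,7)=6, clip(-7,-7,7)=-7, clip(4,-7,7)=4 -> [0, -3, 6, -7, 4]

Answer: 0 -3 6 -7 4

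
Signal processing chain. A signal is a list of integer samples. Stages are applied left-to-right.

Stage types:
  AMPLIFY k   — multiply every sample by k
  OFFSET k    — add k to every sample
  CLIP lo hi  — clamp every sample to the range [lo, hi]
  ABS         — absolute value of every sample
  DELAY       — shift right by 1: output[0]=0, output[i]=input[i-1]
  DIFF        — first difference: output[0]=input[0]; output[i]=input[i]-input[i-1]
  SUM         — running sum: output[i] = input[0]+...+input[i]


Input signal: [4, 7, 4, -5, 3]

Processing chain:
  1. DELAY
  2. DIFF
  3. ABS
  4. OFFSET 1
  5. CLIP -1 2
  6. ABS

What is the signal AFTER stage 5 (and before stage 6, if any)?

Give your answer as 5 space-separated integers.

Input: [4, 7, 4, -5, 3]
Stage 1 (DELAY): [0, 4, 7, 4, -5] = [0, 4, 7, 4, -5] -> [0, 4, 7, 4, -5]
Stage 2 (DIFF): s[0]=0, 4-0=4, 7-4=3, 4-7=-3, -5-4=-9 -> [0, 4, 3, -3, -9]
Stage 3 (ABS): |0|=0, |4|=4, |3|=3, |-3|=3, |-9|=9 -> [0, 4, 3, 3, 9]
Stage 4 (OFFSET 1): 0+1=1, 4+1=5, 3+1=4, 3+1=4, 9+1=10 -> [1, 5, 4, 4, 10]
Stage 5 (CLIP -1 2): clip(1,-1,2)=1, clip(5,-1,2)=2, clip(4,-1,2)=2, clip(4,-1,2)=2, clip(10,-1,2)=2 -> [1, 2, 2, 2, 2]

Answer: 1 2 2 2 2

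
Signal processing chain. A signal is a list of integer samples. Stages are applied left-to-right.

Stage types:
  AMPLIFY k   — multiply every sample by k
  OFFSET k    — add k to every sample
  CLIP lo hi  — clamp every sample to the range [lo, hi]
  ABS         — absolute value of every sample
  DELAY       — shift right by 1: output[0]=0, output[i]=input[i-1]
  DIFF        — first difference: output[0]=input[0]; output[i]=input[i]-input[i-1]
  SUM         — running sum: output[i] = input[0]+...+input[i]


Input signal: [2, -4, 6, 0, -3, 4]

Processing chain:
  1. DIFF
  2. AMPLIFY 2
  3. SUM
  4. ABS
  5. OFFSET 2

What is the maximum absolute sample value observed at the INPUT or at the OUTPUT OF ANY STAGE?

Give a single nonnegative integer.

Input: [2, -4, 6, 0, -3, 4] (max |s|=6)
Stage 1 (DIFF): s[0]=2, -4-2=-6, 6--4=10, 0-6=-6, -3-0=-3, 4--3=7 -> [2, -6, 10, -6, -3, 7] (max |s|=10)
Stage 2 (AMPLIFY 2): 2*2=4, -6*2=-12, 10*2=20, -6*2=-12, -3*2=-6, 7*2=14 -> [4, -12, 20, -12, -6, 14] (max |s|=20)
Stage 3 (SUM): sum[0..0]=4, sum[0..1]=-8, sum[0..2]=12, sum[0..3]=0, sum[0..4]=-6, sum[0..5]=8 -> [4, -8, 12, 0, -6, 8] (max |s|=12)
Stage 4 (ABS): |4|=4, |-8|=8, |12|=12, |0|=0, |-6|=6, |8|=8 -> [4, 8, 12, 0, 6, 8] (max |s|=12)
Stage 5 (OFFSET 2): 4+2=6, 8+2=10, 12+2=14, 0+2=2, 6+2=8, 8+2=10 -> [6, 10, 14, 2, 8, 10] (max |s|=14)
Overall max amplitude: 20

Answer: 20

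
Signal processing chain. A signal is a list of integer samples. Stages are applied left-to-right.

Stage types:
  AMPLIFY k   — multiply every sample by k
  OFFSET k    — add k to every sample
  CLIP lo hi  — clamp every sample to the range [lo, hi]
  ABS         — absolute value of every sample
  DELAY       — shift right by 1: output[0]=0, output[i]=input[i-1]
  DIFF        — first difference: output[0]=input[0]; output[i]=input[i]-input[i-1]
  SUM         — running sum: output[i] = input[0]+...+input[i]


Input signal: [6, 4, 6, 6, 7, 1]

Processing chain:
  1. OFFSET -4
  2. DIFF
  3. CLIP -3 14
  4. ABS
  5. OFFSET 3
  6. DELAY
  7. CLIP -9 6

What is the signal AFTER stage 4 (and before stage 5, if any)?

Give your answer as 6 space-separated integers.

Answer: 2 2 2 0 1 3

Derivation:
Input: [6, 4, 6, 6, 7, 1]
Stage 1 (OFFSET -4): 6+-4=2, 4+-4=0, 6+-4=2, 6+-4=2, 7+-4=3, 1+-4=-3 -> [2, 0, 2, 2, 3, -3]
Stage 2 (DIFF): s[0]=2, 0-2=-2, 2-0=2, 2-2=0, 3-2=1, -3-3=-6 -> [2, -2, 2, 0, 1, -6]
Stage 3 (CLIP -3 14): clip(2,-3,14)=2, clip(-2,-3,14)=-2, clip(2,-3,14)=2, clip(0,-3,14)=0, clip(1,-3,14)=1, clip(-6,-3,14)=-3 -> [2, -2, 2, 0, 1, -3]
Stage 4 (ABS): |2|=2, |-2|=2, |2|=2, |0|=0, |1|=1, |-3|=3 -> [2, 2, 2, 0, 1, 3]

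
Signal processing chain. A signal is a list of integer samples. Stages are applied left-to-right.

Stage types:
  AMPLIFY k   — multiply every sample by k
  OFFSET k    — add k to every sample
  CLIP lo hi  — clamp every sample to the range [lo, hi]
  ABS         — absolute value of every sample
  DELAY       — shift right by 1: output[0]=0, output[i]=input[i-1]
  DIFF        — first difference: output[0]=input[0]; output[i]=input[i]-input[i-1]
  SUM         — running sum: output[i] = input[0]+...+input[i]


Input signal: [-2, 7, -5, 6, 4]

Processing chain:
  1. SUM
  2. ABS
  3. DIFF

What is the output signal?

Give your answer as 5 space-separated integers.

Input: [-2, 7, -5, 6, 4]
Stage 1 (SUM): sum[0..0]=-2, sum[0..1]=5, sum[0..2]=0, sum[0..3]=6, sum[0..4]=10 -> [-2, 5, 0, 6, 10]
Stage 2 (ABS): |-2|=2, |5|=5, |0|=0, |6|=6, |10|=10 -> [2, 5, 0, 6, 10]
Stage 3 (DIFF): s[0]=2, 5-2=3, 0-5=-5, 6-0=6, 10-6=4 -> [2, 3, -5, 6, 4]

Answer: 2 3 -5 6 4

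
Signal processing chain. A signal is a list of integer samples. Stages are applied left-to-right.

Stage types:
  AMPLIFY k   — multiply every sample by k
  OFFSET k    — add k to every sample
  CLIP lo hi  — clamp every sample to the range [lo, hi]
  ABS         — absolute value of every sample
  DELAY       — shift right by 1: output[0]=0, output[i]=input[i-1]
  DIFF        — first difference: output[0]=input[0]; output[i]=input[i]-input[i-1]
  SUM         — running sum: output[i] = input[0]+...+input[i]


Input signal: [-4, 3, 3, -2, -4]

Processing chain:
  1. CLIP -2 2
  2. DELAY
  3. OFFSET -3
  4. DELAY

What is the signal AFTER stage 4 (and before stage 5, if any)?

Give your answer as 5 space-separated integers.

Answer: 0 -3 -5 -1 -1

Derivation:
Input: [-4, 3, 3, -2, -4]
Stage 1 (CLIP -2 2): clip(-4,-2,2)=-2, clip(3,-2,2)=2, clip(3,-2,2)=2, clip(-2,-2,2)=-2, clip(-4,-2,2)=-2 -> [-2, 2, 2, -2, -2]
Stage 2 (DELAY): [0, -2, 2, 2, -2] = [0, -2, 2, 2, -2] -> [0, -2, 2, 2, -2]
Stage 3 (OFFSET -3): 0+-3=-3, -2+-3=-5, 2+-3=-1, 2+-3=-1, -2+-3=-5 -> [-3, -5, -1, -1, -5]
Stage 4 (DELAY): [0, -3, -5, -1, -1] = [0, -3, -5, -1, -1] -> [0, -3, -5, -1, -1]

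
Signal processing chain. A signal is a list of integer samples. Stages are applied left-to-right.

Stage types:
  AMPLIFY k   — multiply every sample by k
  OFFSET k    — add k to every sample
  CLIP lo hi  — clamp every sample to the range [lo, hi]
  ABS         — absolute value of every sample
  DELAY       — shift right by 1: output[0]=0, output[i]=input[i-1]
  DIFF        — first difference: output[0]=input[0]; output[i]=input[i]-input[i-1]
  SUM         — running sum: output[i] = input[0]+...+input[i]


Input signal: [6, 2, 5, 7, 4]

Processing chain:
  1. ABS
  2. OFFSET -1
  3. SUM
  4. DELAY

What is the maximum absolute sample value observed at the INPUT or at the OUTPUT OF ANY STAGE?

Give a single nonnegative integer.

Answer: 19

Derivation:
Input: [6, 2, 5, 7, 4] (max |s|=7)
Stage 1 (ABS): |6|=6, |2|=2, |5|=5, |7|=7, |4|=4 -> [6, 2, 5, 7, 4] (max |s|=7)
Stage 2 (OFFSET -1): 6+-1=5, 2+-1=1, 5+-1=4, 7+-1=6, 4+-1=3 -> [5, 1, 4, 6, 3] (max |s|=6)
Stage 3 (SUM): sum[0..0]=5, sum[0..1]=6, sum[0..2]=10, sum[0..3]=16, sum[0..4]=19 -> [5, 6, 10, 16, 19] (max |s|=19)
Stage 4 (DELAY): [0, 5, 6, 10, 16] = [0, 5, 6, 10, 16] -> [0, 5, 6, 10, 16] (max |s|=16)
Overall max amplitude: 19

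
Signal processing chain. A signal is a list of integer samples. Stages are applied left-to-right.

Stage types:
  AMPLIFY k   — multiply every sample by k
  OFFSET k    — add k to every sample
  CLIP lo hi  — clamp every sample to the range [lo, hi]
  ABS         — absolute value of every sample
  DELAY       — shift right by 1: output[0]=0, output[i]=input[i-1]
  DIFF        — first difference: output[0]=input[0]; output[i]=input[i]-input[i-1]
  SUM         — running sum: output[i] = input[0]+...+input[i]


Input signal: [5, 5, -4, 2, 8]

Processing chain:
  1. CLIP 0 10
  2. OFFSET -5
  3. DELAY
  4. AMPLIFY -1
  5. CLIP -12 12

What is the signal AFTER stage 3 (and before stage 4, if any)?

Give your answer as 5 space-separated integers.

Input: [5, 5, -4, 2, 8]
Stage 1 (CLIP 0 10): clip(5,0,10)=5, clip(5,0,10)=5, clip(-4,0,10)=0, clip(2,0,10)=2, clip(8,0,10)=8 -> [5, 5, 0, 2, 8]
Stage 2 (OFFSET -5): 5+-5=0, 5+-5=0, 0+-5=-5, 2+-5=-3, 8+-5=3 -> [0, 0, -5, -3, 3]
Stage 3 (DELAY): [0, 0, 0, -5, -3] = [0, 0, 0, -5, -3] -> [0, 0, 0, -5, -3]

Answer: 0 0 0 -5 -3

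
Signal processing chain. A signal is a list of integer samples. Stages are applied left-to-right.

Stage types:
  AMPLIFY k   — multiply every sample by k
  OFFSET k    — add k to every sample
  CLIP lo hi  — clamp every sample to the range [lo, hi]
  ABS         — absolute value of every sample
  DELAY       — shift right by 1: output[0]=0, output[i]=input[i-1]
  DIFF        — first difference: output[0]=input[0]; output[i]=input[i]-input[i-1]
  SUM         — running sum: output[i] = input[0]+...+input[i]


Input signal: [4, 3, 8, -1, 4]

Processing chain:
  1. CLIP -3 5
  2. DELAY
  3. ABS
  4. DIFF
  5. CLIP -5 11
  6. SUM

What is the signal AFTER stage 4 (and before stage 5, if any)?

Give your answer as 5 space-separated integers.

Answer: 0 4 -1 2 -4

Derivation:
Input: [4, 3, 8, -1, 4]
Stage 1 (CLIP -3 5): clip(4,-3,5)=4, clip(3,-3,5)=3, clip(8,-3,5)=5, clip(-1,-3,5)=-1, clip(4,-3,5)=4 -> [4, 3, 5, -1, 4]
Stage 2 (DELAY): [0, 4, 3, 5, -1] = [0, 4, 3, 5, -1] -> [0, 4, 3, 5, -1]
Stage 3 (ABS): |0|=0, |4|=4, |3|=3, |5|=5, |-1|=1 -> [0, 4, 3, 5, 1]
Stage 4 (DIFF): s[0]=0, 4-0=4, 3-4=-1, 5-3=2, 1-5=-4 -> [0, 4, -1, 2, -4]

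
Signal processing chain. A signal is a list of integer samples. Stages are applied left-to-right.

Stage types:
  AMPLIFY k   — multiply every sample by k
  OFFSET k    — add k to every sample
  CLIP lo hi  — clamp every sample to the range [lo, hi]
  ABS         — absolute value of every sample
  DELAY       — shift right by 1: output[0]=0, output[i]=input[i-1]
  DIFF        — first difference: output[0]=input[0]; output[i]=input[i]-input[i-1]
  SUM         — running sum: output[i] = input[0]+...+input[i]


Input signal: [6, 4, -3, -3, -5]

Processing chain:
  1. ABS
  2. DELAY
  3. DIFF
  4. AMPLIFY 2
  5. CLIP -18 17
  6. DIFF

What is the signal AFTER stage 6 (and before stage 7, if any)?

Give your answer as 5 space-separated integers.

Input: [6, 4, -3, -3, -5]
Stage 1 (ABS): |6|=6, |4|=4, |-3|=3, |-3|=3, |-5|=5 -> [6, 4, 3, 3, 5]
Stage 2 (DELAY): [0, 6, 4, 3, 3] = [0, 6, 4, 3, 3] -> [0, 6, 4, 3, 3]
Stage 3 (DIFF): s[0]=0, 6-0=6, 4-6=-2, 3-4=-1, 3-3=0 -> [0, 6, -2, -1, 0]
Stage 4 (AMPLIFY 2): 0*2=0, 6*2=12, -2*2=-4, -1*2=-2, 0*2=0 -> [0, 12, -4, -2, 0]
Stage 5 (CLIP -18 17): clip(0,-18,17)=0, clip(12,-18,17)=12, clip(-4,-18,17)=-4, clip(-2,-18,17)=-2, clip(0,-18,17)=0 -> [0, 12, -4, -2, 0]
Stage 6 (DIFF): s[0]=0, 12-0=12, -4-12=-16, -2--4=2, 0--2=2 -> [0, 12, -16, 2, 2]

Answer: 0 12 -16 2 2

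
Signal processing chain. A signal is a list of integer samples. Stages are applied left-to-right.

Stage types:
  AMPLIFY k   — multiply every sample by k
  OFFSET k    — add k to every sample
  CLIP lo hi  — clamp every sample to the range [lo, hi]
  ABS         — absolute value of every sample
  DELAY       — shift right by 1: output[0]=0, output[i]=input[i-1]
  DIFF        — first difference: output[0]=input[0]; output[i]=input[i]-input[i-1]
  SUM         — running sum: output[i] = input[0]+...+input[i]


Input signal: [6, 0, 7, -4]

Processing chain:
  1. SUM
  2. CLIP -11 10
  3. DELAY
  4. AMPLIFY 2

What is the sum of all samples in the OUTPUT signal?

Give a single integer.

Answer: 44

Derivation:
Input: [6, 0, 7, -4]
Stage 1 (SUM): sum[0..0]=6, sum[0..1]=6, sum[0..2]=13, sum[0..3]=9 -> [6, 6, 13, 9]
Stage 2 (CLIP -11 10): clip(6,-11,10)=6, clip(6,-11,10)=6, clip(13,-11,10)=10, clip(9,-11,10)=9 -> [6, 6, 10, 9]
Stage 3 (DELAY): [0, 6, 6, 10] = [0, 6, 6, 10] -> [0, 6, 6, 10]
Stage 4 (AMPLIFY 2): 0*2=0, 6*2=12, 6*2=12, 10*2=20 -> [0, 12, 12, 20]
Output sum: 44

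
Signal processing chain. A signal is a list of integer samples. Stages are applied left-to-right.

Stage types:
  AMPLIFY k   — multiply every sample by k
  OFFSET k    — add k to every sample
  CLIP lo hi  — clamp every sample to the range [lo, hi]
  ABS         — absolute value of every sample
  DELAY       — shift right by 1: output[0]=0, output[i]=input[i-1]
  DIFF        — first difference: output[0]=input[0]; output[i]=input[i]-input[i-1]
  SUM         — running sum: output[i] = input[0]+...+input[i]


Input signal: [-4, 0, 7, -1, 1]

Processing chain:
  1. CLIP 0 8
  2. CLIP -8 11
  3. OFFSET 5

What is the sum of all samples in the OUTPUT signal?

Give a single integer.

Input: [-4, 0, 7, -1, 1]
Stage 1 (CLIP 0 8): clip(-4,0,8)=0, clip(0,0,8)=0, clip(7,0,8)=7, clip(-1,0,8)=0, clip(1,0,8)=1 -> [0, 0, 7, 0, 1]
Stage 2 (CLIP -8 11): clip(0,-8,11)=0, clip(0,-8,11)=0, clip(7,-8,11)=7, clip(0,-8,11)=0, clip(1,-8,11)=1 -> [0, 0, 7, 0, 1]
Stage 3 (OFFSET 5): 0+5=5, 0+5=5, 7+5=12, 0+5=5, 1+5=6 -> [5, 5, 12, 5, 6]
Output sum: 33

Answer: 33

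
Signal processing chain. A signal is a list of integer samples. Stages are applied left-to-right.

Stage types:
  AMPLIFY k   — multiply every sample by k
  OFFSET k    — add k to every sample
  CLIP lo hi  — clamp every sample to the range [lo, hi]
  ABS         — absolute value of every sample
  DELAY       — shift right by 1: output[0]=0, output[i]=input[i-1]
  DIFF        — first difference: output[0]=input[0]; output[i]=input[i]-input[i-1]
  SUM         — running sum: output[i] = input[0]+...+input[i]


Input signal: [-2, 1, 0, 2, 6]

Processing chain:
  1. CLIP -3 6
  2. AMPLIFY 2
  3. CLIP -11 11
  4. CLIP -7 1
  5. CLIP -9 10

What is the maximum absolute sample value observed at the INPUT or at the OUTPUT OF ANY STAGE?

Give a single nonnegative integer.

Answer: 12

Derivation:
Input: [-2, 1, 0, 2, 6] (max |s|=6)
Stage 1 (CLIP -3 6): clip(-2,-3,6)=-2, clip(1,-3,6)=1, clip(0,-3,6)=0, clip(2,-3,6)=2, clip(6,-3,6)=6 -> [-2, 1, 0, 2, 6] (max |s|=6)
Stage 2 (AMPLIFY 2): -2*2=-4, 1*2=2, 0*2=0, 2*2=4, 6*2=12 -> [-4, 2, 0, 4, 12] (max |s|=12)
Stage 3 (CLIP -11 11): clip(-4,-11,11)=-4, clip(2,-11,11)=2, clip(0,-11,11)=0, clip(4,-11,11)=4, clip(12,-11,11)=11 -> [-4, 2, 0, 4, 11] (max |s|=11)
Stage 4 (CLIP -7 1): clip(-4,-7,1)=-4, clip(2,-7,1)=1, clip(0,-7,1)=0, clip(4,-7,1)=1, clip(11,-7,1)=1 -> [-4, 1, 0, 1, 1] (max |s|=4)
Stage 5 (CLIP -9 10): clip(-4,-9,10)=-4, clip(1,-9,10)=1, clip(0,-9,10)=0, clip(1,-9,10)=1, clip(1,-9,10)=1 -> [-4, 1, 0, 1, 1] (max |s|=4)
Overall max amplitude: 12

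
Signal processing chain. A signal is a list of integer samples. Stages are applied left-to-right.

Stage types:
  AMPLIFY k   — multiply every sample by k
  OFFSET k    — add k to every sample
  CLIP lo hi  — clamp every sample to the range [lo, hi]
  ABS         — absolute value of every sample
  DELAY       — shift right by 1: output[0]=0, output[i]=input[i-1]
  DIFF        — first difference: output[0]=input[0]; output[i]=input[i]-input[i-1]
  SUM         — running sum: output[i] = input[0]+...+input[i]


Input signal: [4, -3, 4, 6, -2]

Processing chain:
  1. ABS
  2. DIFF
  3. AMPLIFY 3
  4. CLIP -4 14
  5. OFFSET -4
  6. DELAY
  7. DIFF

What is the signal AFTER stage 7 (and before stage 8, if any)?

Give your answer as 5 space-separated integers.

Answer: 0 8 -15 6 3

Derivation:
Input: [4, -3, 4, 6, -2]
Stage 1 (ABS): |4|=4, |-3|=3, |4|=4, |6|=6, |-2|=2 -> [4, 3, 4, 6, 2]
Stage 2 (DIFF): s[0]=4, 3-4=-1, 4-3=1, 6-4=2, 2-6=-4 -> [4, -1, 1, 2, -4]
Stage 3 (AMPLIFY 3): 4*3=12, -1*3=-3, 1*3=3, 2*3=6, -4*3=-12 -> [12, -3, 3, 6, -12]
Stage 4 (CLIP -4 14): clip(12,-4,14)=12, clip(-3,-4,14)=-3, clip(3,-4,14)=3, clip(6,-4,14)=6, clip(-12,-4,14)=-4 -> [12, -3, 3, 6, -4]
Stage 5 (OFFSET -4): 12+-4=8, -3+-4=-7, 3+-4=-1, 6+-4=2, -4+-4=-8 -> [8, -7, -1, 2, -8]
Stage 6 (DELAY): [0, 8, -7, -1, 2] = [0, 8, -7, -1, 2] -> [0, 8, -7, -1, 2]
Stage 7 (DIFF): s[0]=0, 8-0=8, -7-8=-15, -1--7=6, 2--1=3 -> [0, 8, -15, 6, 3]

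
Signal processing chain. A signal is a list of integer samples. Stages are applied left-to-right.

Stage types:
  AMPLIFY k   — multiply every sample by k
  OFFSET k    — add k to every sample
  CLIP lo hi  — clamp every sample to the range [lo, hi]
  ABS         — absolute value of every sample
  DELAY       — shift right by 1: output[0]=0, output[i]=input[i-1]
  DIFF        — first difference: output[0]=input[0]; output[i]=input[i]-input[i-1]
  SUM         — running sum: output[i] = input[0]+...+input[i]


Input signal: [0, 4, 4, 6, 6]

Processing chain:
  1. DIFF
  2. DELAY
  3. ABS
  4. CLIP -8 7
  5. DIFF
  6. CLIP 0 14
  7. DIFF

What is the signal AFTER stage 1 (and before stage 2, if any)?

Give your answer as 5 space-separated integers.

Input: [0, 4, 4, 6, 6]
Stage 1 (DIFF): s[0]=0, 4-0=4, 4-4=0, 6-4=2, 6-6=0 -> [0, 4, 0, 2, 0]

Answer: 0 4 0 2 0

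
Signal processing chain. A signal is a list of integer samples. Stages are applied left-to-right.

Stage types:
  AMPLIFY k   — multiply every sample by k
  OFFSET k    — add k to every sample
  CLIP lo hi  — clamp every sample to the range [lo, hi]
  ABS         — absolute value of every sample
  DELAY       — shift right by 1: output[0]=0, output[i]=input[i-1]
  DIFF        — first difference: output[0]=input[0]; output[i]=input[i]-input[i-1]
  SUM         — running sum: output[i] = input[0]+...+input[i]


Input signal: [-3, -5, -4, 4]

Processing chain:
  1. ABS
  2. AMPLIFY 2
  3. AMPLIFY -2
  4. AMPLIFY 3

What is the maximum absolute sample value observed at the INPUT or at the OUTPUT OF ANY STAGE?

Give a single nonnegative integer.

Input: [-3, -5, -4, 4] (max |s|=5)
Stage 1 (ABS): |-3|=3, |-5|=5, |-4|=4, |4|=4 -> [3, 5, 4, 4] (max |s|=5)
Stage 2 (AMPLIFY 2): 3*2=6, 5*2=10, 4*2=8, 4*2=8 -> [6, 10, 8, 8] (max |s|=10)
Stage 3 (AMPLIFY -2): 6*-2=-12, 10*-2=-20, 8*-2=-16, 8*-2=-16 -> [-12, -20, -16, -16] (max |s|=20)
Stage 4 (AMPLIFY 3): -12*3=-36, -20*3=-60, -16*3=-48, -16*3=-48 -> [-36, -60, -48, -48] (max |s|=60)
Overall max amplitude: 60

Answer: 60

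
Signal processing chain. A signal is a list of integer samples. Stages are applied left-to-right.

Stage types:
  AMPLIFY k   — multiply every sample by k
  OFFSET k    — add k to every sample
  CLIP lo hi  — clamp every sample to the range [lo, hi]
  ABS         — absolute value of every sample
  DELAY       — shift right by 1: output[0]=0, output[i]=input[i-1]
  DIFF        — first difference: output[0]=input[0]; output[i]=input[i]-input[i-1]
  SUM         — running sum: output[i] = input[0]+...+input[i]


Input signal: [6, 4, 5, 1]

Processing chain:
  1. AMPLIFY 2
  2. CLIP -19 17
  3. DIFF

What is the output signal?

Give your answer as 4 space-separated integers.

Input: [6, 4, 5, 1]
Stage 1 (AMPLIFY 2): 6*2=12, 4*2=8, 5*2=10, 1*2=2 -> [12, 8, 10, 2]
Stage 2 (CLIP -19 17): clip(12,-19,17)=12, clip(8,-19,17)=8, clip(10,-19,17)=10, clip(2,-19,17)=2 -> [12, 8, 10, 2]
Stage 3 (DIFF): s[0]=12, 8-12=-4, 10-8=2, 2-10=-8 -> [12, -4, 2, -8]

Answer: 12 -4 2 -8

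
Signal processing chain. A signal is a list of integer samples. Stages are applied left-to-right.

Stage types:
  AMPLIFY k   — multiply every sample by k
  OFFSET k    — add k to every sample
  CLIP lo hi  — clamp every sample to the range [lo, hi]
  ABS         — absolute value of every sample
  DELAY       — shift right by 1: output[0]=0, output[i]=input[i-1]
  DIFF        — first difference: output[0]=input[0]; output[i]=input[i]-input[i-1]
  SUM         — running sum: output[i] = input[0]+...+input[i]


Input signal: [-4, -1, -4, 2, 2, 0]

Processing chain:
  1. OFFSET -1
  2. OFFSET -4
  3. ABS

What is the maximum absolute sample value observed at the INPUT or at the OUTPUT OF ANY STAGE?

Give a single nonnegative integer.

Input: [-4, -1, -4, 2, 2, 0] (max |s|=4)
Stage 1 (OFFSET -1): -4+-1=-5, -1+-1=-2, -4+-1=-5, 2+-1=1, 2+-1=1, 0+-1=-1 -> [-5, -2, -5, 1, 1, -1] (max |s|=5)
Stage 2 (OFFSET -4): -5+-4=-9, -2+-4=-6, -5+-4=-9, 1+-4=-3, 1+-4=-3, -1+-4=-5 -> [-9, -6, -9, -3, -3, -5] (max |s|=9)
Stage 3 (ABS): |-9|=9, |-6|=6, |-9|=9, |-3|=3, |-3|=3, |-5|=5 -> [9, 6, 9, 3, 3, 5] (max |s|=9)
Overall max amplitude: 9

Answer: 9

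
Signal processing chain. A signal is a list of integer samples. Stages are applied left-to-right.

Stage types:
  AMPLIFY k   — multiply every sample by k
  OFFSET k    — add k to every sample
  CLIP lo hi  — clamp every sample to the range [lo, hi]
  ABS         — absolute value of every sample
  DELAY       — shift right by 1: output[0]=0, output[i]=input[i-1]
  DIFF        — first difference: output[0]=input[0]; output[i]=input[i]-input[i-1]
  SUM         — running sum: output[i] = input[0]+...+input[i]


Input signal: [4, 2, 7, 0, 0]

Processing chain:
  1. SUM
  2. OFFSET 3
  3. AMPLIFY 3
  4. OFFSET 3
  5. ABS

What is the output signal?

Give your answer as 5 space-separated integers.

Input: [4, 2, 7, 0, 0]
Stage 1 (SUM): sum[0..0]=4, sum[0..1]=6, sum[0..2]=13, sum[0..3]=13, sum[0..4]=13 -> [4, 6, 13, 13, 13]
Stage 2 (OFFSET 3): 4+3=7, 6+3=9, 13+3=16, 13+3=16, 13+3=16 -> [7, 9, 16, 16, 16]
Stage 3 (AMPLIFY 3): 7*3=21, 9*3=27, 16*3=48, 16*3=48, 16*3=48 -> [21, 27, 48, 48, 48]
Stage 4 (OFFSET 3): 21+3=24, 27+3=30, 48+3=51, 48+3=51, 48+3=51 -> [24, 30, 51, 51, 51]
Stage 5 (ABS): |24|=24, |30|=30, |51|=51, |51|=51, |51|=51 -> [24, 30, 51, 51, 51]

Answer: 24 30 51 51 51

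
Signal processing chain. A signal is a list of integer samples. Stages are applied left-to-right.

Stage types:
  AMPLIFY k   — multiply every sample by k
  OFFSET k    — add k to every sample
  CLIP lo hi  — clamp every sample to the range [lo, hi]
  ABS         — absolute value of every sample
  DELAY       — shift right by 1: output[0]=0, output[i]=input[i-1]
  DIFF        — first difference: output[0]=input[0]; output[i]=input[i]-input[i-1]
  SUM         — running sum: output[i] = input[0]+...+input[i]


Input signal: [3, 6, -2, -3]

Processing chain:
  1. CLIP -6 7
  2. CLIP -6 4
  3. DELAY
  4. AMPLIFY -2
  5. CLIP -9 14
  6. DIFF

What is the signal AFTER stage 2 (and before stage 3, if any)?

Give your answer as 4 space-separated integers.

Answer: 3 4 -2 -3

Derivation:
Input: [3, 6, -2, -3]
Stage 1 (CLIP -6 7): clip(3,-6,7)=3, clip(6,-6,7)=6, clip(-2,-6,7)=-2, clip(-3,-6,7)=-3 -> [3, 6, -2, -3]
Stage 2 (CLIP -6 4): clip(3,-6,4)=3, clip(6,-6,4)=4, clip(-2,-6,4)=-2, clip(-3,-6,4)=-3 -> [3, 4, -2, -3]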